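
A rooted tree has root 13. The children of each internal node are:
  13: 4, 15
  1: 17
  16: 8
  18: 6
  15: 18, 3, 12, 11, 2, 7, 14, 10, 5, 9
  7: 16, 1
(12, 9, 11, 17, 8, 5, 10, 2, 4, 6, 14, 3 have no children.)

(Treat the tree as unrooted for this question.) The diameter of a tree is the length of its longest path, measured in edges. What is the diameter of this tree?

A longest path is 8–16–7–15–13–4, with 5 edges.

5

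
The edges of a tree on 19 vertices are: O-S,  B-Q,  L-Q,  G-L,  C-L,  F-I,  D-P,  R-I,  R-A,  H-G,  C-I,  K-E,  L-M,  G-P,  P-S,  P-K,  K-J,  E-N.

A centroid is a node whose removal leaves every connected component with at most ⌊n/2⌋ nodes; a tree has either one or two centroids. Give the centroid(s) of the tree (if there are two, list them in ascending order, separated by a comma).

G

If G is removed the pieces have sizes 9, 8, 1, all ≤ ⌊19/2⌋ = 9.
Every other node leaves some component of size > 9, so the centroid is unique.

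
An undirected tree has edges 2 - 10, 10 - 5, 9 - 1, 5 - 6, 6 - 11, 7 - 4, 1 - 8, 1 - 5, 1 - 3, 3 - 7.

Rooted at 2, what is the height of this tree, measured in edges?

6

4 sits deepest: 2 – 10 – 5 – 1 – 3 – 7 – 4 — 6 edges from the root.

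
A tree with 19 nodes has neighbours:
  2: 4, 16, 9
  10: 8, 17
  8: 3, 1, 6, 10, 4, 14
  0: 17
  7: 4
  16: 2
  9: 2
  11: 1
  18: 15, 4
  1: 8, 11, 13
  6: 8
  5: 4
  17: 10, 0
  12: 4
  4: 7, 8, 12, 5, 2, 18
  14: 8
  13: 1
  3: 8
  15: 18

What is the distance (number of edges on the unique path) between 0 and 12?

5

The path is 0 – 17 – 10 – 8 – 4 – 12, which has 5 edges.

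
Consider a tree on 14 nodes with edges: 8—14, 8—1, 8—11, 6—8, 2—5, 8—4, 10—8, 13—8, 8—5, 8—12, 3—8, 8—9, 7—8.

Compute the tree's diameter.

Starting from 2, a farthest node is 14 at distance 3.
One longest path: 2 - 5 - 8 - 14.
So the diameter is 3.

3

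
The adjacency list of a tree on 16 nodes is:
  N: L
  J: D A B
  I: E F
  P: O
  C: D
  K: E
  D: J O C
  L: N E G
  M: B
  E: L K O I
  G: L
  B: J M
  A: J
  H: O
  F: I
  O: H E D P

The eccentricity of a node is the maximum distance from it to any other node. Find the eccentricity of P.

5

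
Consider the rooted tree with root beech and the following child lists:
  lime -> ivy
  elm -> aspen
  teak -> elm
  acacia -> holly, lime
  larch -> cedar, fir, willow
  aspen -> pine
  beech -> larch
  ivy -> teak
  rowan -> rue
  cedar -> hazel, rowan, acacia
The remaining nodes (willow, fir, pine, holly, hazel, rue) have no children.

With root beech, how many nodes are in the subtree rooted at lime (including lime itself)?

6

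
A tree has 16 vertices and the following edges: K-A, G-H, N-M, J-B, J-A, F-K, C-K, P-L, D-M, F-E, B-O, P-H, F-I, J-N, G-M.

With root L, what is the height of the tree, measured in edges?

10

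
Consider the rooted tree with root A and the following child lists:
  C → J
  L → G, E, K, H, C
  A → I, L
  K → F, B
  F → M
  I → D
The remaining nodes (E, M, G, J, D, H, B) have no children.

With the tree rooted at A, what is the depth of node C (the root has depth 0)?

Path from A to C: A–L–C, which has 2 edges.

2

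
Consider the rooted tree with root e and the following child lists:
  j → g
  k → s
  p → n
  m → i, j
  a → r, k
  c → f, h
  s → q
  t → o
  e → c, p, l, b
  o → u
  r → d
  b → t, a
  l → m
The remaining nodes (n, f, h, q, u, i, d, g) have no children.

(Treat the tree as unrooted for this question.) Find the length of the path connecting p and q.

p – e – b – a – k – s – q: 6 edges.

6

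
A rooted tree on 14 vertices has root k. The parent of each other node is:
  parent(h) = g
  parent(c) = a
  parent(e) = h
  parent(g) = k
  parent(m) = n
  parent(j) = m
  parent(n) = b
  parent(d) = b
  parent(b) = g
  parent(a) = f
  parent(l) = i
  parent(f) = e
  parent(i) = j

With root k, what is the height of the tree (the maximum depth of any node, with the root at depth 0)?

The longest root-to-leaf path is k → g → b → n → m → j → i → l (7 edges).

7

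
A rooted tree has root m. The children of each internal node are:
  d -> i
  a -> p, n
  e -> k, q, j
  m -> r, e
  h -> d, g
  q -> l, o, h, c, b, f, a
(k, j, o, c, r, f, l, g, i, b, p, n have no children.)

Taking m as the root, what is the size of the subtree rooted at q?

The subtree rooted at q contains: q, h, c, f, a, l, o, b, g, d, n, p, i — 13 nodes.

13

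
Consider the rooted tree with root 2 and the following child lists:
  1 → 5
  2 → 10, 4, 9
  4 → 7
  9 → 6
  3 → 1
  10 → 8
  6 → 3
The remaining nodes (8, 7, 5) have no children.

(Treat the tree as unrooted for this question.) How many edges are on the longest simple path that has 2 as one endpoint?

5

The node farthest from 2 is 5, via 2 – 9 – 6 – 3 – 1 – 5 — 5 edges.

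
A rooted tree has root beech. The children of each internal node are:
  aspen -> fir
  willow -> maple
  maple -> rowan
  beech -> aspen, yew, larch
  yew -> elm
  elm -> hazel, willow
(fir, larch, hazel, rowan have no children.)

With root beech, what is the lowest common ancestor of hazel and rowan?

elm

Ancestors of hazel (toward the root): hazel, elm, yew, beech.
Ancestors of rowan: rowan, maple, willow, elm, yew, beech.
The deepest node appearing in both lists is elm.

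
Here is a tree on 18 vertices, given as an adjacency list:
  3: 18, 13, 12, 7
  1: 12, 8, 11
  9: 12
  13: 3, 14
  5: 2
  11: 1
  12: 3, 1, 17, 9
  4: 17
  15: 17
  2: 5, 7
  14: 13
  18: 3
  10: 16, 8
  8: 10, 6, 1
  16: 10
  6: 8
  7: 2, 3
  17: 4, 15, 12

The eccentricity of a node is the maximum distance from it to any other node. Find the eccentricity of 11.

Distances from 11 peak at 6, attained at 5.
11 – 1 – 12 – 3 – 7 – 2 – 5

6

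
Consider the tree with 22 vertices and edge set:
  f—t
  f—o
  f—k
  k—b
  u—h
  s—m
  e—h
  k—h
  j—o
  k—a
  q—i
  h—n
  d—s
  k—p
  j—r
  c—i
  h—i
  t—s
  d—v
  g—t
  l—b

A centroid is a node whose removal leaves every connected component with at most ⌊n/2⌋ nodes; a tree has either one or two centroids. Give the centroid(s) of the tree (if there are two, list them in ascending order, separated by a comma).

Removing k splits the tree into components of sizes 10, 7, 2, 1, 1; the largest is 10 ≤ ⌊22/2⌋ = 11.
Every other node leaves some component of size > 11, so the centroid is unique.

k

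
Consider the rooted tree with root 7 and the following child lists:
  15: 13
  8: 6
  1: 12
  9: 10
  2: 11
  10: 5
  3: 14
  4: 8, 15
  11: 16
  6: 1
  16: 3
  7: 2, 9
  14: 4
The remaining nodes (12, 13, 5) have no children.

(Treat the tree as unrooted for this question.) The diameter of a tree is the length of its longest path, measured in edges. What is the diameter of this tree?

13

BFS from 12 reaches 5 last, at distance 13; BFS from 5 confirms no node is farther.
Path: 12–1–6–8–4–14–3–16–11–2–7–9–10–5.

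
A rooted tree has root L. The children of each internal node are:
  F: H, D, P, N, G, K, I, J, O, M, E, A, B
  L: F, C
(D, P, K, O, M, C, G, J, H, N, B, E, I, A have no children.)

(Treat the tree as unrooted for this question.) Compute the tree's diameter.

3

BFS from C reaches G last, at distance 3; BFS from G confirms no node is farther.
Path: C - L - F - G.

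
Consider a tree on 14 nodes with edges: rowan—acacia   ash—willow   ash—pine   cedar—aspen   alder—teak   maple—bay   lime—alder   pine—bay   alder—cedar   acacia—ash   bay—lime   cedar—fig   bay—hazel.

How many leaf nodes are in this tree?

7

Exactly 7 nodes have a single neighbour: aspen, fig, hazel, maple, rowan, teak, willow.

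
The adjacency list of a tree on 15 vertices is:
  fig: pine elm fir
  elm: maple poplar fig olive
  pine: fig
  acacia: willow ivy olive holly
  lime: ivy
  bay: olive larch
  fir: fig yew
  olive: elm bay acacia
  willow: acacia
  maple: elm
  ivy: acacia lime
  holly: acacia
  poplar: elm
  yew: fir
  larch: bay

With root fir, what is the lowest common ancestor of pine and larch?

Ancestors of pine (toward the root): pine, fig, fir.
Ancestors of larch: larch, bay, olive, elm, fig, fir.
The deepest node appearing in both lists is fig.

fig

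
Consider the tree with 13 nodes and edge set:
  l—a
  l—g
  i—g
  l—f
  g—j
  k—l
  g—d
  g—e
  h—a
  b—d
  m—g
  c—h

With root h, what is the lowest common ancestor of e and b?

g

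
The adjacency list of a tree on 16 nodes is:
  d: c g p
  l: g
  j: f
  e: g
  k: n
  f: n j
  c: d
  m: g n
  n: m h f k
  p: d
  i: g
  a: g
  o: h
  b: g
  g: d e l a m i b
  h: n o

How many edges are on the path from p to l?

p–d–g–l: 3 edges.

3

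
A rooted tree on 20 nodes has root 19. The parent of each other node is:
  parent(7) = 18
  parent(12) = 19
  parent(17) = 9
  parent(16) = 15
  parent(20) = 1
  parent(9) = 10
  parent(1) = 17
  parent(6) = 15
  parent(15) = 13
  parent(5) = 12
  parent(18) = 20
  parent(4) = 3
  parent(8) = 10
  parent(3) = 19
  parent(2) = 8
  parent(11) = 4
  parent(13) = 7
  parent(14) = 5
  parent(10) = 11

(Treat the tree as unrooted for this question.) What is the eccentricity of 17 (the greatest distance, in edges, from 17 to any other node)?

A farthest node from 17 is 14.
The path 17 – 9 – 10 – 11 – 4 – 3 – 19 – 12 – 5 – 14 has 9 edges.

9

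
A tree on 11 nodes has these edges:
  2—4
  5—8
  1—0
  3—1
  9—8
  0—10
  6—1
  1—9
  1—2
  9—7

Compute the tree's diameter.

A longest path is 5-8-9-1-2-4, with 5 edges.

5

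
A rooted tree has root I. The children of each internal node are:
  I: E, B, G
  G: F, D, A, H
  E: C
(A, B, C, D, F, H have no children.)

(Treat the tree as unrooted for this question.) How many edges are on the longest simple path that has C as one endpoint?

Distances from C peak at 4, attained at F (A, D, H also at distance 4).
C – E – I – G – F

4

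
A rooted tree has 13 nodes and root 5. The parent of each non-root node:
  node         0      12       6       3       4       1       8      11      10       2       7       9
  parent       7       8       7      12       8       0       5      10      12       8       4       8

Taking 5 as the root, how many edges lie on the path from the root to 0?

Climbing from 0 to the root: 0–7–4–8–5. That's 4 steps.

4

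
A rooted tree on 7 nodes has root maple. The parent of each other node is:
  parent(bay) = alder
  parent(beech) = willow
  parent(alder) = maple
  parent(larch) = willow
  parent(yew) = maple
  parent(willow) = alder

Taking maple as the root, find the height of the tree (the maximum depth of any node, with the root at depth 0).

3

beech sits deepest: maple → alder → willow → beech — 3 edges from the root.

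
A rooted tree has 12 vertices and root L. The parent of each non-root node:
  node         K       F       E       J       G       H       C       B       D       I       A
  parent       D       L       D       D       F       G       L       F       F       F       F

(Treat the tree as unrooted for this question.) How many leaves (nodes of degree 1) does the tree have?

8

Exactly 8 nodes have a single neighbour: A, B, C, E, H, I, J, K.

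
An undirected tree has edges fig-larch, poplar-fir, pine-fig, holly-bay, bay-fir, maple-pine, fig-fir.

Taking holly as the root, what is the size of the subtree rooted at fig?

The subtree rooted at fig contains: fig, pine, larch, maple — 4 nodes.

4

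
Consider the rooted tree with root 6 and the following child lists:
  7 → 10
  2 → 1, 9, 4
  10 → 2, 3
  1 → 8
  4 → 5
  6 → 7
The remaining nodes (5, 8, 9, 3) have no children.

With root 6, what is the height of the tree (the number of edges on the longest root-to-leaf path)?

5

A deepest node is 5, reached by 6 – 7 – 10 – 2 – 4 – 5.
That path has 5 edges, so the height is 5.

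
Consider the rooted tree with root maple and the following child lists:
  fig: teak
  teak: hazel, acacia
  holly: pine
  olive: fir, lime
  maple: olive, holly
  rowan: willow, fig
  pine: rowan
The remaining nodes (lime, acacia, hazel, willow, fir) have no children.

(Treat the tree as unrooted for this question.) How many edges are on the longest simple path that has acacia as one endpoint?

Distances from acacia peak at 8, attained at lime (fir also at distance 8).
acacia – teak – fig – rowan – pine – holly – maple – olive – lime

8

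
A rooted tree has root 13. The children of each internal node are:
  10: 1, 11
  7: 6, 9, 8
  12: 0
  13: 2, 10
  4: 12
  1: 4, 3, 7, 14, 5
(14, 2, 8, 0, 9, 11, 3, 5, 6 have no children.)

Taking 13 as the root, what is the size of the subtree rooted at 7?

4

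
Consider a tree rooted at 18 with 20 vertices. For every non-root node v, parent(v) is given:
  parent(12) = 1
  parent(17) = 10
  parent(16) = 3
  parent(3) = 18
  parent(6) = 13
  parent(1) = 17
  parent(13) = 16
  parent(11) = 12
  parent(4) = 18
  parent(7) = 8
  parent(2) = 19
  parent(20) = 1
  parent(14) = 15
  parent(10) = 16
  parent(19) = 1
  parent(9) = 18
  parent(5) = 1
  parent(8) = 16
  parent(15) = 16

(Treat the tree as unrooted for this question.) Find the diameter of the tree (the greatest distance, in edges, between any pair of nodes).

BFS from 4 reaches 2 last, at distance 8; BFS from 2 confirms no node is farther.
Path: 4–18–3–16–10–17–1–19–2.

8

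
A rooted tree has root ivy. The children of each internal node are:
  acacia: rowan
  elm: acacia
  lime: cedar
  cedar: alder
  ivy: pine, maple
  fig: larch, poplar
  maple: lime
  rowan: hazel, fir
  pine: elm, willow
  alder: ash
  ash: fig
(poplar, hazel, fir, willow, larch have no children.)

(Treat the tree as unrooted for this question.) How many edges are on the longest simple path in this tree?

BFS from larch reaches fir last, at distance 12; BFS from fir confirms no node is farther.
Path: larch - fig - ash - alder - cedar - lime - maple - ivy - pine - elm - acacia - rowan - fir.

12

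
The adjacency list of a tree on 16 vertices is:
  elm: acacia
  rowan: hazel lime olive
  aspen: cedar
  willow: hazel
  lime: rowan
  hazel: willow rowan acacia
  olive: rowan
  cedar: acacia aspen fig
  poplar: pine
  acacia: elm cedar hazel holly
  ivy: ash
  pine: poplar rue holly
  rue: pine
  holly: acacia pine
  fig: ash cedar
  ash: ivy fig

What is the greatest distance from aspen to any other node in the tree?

The node farthest from aspen is rue (poplar, lime, olive also at distance 5), via aspen–cedar–acacia–holly–pine–rue — 5 edges.

5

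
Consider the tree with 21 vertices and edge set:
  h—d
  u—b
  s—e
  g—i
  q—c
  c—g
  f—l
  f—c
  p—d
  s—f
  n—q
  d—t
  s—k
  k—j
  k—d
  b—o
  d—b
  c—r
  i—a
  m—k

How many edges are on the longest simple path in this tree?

A longest path is u – b – d – k – s – f – c – g – i – a, with 9 edges.

9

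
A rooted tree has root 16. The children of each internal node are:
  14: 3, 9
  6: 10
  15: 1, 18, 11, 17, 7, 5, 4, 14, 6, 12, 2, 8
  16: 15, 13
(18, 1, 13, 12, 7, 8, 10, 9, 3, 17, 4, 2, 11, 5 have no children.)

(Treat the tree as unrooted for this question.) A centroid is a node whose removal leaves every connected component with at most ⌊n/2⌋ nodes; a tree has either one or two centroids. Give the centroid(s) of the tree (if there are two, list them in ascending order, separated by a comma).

If 15 is removed the pieces have sizes 3, 2, 2, 1, 1, 1, 1, 1, 1, 1, 1, 1, 1, all ≤ ⌊18/2⌋ = 9.
No neighbour of 15 does as well, so 15 is the unique centroid.

15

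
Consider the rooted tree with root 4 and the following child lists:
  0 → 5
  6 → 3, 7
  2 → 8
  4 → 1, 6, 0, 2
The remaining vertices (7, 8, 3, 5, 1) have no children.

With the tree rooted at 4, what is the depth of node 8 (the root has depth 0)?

4–2–8 — 2 edges.

2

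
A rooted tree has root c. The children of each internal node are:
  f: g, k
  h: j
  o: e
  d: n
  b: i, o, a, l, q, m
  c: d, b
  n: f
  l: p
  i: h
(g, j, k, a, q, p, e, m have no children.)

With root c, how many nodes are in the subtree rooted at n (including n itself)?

n's subtree: {n, f, g, k}, size 4.

4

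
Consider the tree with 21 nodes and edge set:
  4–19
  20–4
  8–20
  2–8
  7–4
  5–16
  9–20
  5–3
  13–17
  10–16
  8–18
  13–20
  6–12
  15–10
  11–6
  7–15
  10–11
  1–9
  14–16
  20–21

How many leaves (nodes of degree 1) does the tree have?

9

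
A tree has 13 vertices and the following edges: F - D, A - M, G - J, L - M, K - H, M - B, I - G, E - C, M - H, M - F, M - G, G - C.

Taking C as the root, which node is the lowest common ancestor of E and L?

Ancestors of E (toward the root): E, C.
Ancestors of L: L, M, G, C.
The deepest node appearing in both lists is C.

C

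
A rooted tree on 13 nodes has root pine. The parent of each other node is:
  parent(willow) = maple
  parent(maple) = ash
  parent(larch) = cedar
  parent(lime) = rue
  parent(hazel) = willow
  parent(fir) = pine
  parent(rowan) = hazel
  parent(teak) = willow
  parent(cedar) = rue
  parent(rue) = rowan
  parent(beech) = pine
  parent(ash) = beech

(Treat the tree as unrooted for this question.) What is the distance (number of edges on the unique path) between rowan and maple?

rowan–hazel–willow–maple: 3 edges.

3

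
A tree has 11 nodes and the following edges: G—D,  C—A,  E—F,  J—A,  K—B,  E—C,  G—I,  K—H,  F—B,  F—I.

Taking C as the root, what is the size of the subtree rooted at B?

B's subtree: {B, K, H}, size 3.

3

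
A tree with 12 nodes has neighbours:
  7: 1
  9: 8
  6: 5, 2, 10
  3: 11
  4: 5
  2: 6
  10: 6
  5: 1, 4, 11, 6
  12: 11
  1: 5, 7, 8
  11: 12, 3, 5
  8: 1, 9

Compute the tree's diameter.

A longest path is 9 – 8 – 1 – 5 – 6 – 10, with 5 edges.

5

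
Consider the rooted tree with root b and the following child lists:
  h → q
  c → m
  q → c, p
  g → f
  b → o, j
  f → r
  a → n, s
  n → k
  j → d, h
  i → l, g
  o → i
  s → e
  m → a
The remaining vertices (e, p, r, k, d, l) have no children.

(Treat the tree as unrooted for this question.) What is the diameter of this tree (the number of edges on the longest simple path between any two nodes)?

A longest path is r – f – g – i – o – b – j – h – q – c – m – a – s – e, with 13 edges.

13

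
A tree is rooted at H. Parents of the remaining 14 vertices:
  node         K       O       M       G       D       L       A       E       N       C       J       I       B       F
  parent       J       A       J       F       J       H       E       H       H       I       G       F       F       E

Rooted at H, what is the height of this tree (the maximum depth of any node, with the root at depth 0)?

5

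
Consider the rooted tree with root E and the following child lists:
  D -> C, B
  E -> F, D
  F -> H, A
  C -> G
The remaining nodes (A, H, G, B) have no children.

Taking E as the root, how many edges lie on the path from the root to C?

Climbing from C to the root: C → D → E. That's 2 steps.

2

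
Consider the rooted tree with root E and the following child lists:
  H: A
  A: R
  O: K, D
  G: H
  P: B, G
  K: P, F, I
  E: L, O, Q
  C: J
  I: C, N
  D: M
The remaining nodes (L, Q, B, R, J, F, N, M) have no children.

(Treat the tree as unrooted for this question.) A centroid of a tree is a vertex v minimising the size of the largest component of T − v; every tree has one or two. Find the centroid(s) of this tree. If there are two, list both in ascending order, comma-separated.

If K is removed the pieces have sizes 6, 6, 4, 1, all ≤ ⌊18/2⌋ = 9.
Every other node leaves some component of size > 9, so the centroid is unique.

K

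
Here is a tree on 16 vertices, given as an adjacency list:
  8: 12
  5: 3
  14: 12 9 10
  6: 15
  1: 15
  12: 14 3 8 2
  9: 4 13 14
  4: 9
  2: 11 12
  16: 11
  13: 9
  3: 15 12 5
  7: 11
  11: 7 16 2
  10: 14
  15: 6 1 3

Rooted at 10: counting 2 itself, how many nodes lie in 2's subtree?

4

The subtree rooted at 2 contains: 2, 11, 7, 16 — 4 nodes.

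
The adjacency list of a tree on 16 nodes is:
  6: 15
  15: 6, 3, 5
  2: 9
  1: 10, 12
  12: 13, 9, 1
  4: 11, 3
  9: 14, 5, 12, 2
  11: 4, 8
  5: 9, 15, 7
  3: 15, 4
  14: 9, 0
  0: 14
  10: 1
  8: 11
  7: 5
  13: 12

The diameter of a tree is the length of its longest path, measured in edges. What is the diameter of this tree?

BFS from 8 reaches 10 last, at distance 9; BFS from 10 confirms no node is farther.
Path: 8 – 11 – 4 – 3 – 15 – 5 – 9 – 12 – 1 – 10.

9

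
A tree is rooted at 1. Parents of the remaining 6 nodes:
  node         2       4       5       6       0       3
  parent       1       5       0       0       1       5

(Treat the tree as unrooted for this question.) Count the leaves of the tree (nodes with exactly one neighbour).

4

The leaves are 2, 3, 4, 6.
That is 4 leaves.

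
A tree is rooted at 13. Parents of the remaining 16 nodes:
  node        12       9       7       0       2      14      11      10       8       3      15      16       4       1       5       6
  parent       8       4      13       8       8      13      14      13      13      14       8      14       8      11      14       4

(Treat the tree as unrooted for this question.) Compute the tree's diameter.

Starting from 9, a farthest node is 1 at distance 6.
One longest path: 9 – 4 – 8 – 13 – 14 – 11 – 1.
So the diameter is 6.

6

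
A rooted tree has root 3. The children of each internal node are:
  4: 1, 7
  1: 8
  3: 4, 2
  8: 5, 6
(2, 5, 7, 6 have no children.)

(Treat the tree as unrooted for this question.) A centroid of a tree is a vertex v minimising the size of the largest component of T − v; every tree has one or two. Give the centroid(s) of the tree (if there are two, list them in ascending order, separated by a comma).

Removing 4 splits the tree into components of sizes 4, 2, 1; the largest is 4 ≤ ⌊8/2⌋ = 4.
1 is adjacent to 4 and is also a centroid (the largest component after removing it is likewise 4).

1, 4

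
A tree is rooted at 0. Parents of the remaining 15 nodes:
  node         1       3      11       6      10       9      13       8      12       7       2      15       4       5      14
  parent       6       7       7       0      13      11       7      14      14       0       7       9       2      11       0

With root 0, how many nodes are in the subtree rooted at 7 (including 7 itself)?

10

Descendants of 7 (including itself): 7, 13, 2, 11, 3, 10, 4, 9, 5, 15. That's 10.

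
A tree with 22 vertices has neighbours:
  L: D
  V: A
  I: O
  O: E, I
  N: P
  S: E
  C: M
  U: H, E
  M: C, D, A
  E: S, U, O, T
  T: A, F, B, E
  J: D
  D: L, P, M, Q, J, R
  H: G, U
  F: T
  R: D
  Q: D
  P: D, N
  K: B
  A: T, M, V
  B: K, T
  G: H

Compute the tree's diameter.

9

A longest path is G – H – U – E – T – A – M – D – P – N, with 9 edges.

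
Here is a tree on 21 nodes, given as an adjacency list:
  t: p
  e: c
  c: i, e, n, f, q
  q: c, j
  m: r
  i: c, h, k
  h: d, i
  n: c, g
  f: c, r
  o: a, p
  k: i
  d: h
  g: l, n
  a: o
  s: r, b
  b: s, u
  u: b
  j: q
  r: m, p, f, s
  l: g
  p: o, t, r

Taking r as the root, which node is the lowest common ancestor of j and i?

Path j→root: j q c f r; path i→root: i c f r.
First common node: c.

c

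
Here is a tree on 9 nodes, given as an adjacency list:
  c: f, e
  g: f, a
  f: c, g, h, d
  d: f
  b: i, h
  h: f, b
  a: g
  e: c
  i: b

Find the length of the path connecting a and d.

The path is a–g–f–d, which has 3 edges.

3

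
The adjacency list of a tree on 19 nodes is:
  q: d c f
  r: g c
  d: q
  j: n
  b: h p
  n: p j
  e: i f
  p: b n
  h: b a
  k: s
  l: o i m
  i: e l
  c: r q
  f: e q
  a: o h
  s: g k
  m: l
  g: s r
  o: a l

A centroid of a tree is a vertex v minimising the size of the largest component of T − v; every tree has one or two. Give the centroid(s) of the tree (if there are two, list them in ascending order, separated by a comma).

Delete i: the remaining components have sizes 9, 9. Max 9 ≤ 9, so i is a centroid.
No neighbour of i does as well, so i is the unique centroid.

i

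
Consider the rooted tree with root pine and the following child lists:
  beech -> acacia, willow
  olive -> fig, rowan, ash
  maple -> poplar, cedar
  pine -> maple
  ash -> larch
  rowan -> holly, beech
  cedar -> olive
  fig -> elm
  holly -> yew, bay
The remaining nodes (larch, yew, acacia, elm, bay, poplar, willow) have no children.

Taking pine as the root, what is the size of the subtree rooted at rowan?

rowan's subtree: {rowan, holly, beech, yew, bay, acacia, willow}, size 7.

7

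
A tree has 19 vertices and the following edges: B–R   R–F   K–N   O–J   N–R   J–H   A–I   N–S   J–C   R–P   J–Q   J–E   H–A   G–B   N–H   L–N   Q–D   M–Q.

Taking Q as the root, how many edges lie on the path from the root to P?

Q → J → H → N → R → P — 5 edges.

5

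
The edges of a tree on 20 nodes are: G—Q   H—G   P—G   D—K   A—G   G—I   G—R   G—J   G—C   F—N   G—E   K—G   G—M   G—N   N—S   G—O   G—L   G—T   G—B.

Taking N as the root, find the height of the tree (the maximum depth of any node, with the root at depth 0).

The longest root-to-leaf path is N-G-K-D (3 edges).

3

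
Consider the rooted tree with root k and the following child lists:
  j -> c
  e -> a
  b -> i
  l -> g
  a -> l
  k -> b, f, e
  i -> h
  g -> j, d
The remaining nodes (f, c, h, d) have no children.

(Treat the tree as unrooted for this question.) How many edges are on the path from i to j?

7

i – b – k – e – a – l – g – j: 7 edges.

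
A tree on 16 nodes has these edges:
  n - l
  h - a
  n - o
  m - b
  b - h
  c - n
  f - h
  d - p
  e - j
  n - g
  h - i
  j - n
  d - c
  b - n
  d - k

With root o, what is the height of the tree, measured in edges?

4

The longest root-to-leaf path is o–n–c–d–k (4 edges).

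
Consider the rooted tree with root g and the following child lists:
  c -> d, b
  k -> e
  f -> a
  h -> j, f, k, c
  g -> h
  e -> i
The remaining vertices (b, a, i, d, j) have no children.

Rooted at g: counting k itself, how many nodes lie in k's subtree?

k's subtree: {k, e, i}, size 3.

3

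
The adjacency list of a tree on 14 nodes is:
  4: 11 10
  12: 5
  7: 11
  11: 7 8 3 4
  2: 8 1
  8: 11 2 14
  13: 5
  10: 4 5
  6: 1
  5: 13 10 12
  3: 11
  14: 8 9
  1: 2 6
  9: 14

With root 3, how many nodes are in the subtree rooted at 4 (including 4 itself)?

5

4's subtree: {4, 10, 5, 12, 13}, size 5.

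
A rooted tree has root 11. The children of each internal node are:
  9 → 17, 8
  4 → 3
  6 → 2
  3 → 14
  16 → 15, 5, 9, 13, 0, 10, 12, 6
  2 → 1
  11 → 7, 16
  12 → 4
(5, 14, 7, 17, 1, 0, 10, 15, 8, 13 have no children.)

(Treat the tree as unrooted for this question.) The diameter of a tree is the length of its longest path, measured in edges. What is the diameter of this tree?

7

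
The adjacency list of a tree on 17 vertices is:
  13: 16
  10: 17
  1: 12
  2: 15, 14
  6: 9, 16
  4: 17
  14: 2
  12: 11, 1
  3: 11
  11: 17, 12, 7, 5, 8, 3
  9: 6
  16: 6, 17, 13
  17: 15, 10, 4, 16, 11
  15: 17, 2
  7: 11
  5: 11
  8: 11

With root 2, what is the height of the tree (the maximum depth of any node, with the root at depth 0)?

5

A deepest node is 9, reached by 2 → 15 → 17 → 16 → 6 → 9.
That path has 5 edges, so the height is 5.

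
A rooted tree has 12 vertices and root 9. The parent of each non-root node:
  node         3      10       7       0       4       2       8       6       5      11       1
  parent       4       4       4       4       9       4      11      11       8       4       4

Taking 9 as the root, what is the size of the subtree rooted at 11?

4

The subtree rooted at 11 contains: 11, 8, 6, 5 — 4 nodes.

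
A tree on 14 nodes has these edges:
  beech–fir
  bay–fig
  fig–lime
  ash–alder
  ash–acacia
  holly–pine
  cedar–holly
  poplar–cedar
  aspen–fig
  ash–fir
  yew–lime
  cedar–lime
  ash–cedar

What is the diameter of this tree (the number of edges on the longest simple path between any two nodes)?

Starting from beech, a farthest node is bay at distance 6.
One longest path: beech – fir – ash – cedar – lime – fig – bay.
So the diameter is 6.

6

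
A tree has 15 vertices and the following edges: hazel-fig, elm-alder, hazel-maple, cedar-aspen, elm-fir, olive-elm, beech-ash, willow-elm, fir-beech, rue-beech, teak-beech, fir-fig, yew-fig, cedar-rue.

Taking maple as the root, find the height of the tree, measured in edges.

aspen sits deepest: maple–hazel–fig–fir–beech–rue–cedar–aspen — 7 edges from the root.

7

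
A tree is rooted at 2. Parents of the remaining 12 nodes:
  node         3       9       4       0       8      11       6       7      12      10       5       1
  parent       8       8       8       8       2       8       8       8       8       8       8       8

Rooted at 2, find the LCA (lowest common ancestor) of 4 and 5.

8

Ancestors of 4 (toward the root): 4, 8, 2.
Ancestors of 5: 5, 8, 2.
The deepest node appearing in both lists is 8.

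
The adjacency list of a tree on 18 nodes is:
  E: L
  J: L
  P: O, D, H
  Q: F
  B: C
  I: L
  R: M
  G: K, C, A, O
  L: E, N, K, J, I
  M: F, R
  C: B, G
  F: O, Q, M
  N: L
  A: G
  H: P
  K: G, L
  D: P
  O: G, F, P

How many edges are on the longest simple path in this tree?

A longest path is R - M - F - O - G - K - L - N, with 7 edges.

7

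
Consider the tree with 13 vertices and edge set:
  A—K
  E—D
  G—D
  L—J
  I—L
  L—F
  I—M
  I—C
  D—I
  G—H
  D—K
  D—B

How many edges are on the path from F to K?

4

F - L - I - D - K: 4 edges.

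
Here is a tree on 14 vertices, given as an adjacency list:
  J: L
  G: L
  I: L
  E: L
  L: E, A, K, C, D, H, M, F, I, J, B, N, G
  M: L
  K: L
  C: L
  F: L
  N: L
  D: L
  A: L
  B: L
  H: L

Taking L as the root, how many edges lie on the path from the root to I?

1

Climbing from I to the root: I → L. That's 1 steps.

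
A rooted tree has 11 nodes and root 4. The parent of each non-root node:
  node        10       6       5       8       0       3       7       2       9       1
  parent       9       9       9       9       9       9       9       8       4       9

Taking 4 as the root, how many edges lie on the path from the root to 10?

4–9–10 — 2 edges.

2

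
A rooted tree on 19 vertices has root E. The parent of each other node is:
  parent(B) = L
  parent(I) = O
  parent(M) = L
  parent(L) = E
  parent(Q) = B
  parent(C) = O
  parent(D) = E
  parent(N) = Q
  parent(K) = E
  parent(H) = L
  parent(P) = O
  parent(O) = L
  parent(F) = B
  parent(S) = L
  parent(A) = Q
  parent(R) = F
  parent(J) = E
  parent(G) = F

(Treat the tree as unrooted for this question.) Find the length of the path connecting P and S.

3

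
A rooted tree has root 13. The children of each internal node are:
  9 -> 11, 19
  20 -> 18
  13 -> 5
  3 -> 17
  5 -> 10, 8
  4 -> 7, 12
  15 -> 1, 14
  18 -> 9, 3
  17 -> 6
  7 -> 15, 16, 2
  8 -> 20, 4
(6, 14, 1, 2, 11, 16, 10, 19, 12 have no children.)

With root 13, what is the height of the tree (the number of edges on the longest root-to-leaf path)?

7

A deepest node is 6, reached by 13 → 5 → 8 → 20 → 18 → 3 → 17 → 6.
That path has 7 edges, so the height is 7.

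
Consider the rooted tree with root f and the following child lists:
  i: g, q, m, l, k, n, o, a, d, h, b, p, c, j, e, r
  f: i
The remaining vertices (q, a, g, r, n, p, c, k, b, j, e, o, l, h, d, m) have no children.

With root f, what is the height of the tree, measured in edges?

A deepest node is h, reached by f – i – h.
That path has 2 edges, so the height is 2.

2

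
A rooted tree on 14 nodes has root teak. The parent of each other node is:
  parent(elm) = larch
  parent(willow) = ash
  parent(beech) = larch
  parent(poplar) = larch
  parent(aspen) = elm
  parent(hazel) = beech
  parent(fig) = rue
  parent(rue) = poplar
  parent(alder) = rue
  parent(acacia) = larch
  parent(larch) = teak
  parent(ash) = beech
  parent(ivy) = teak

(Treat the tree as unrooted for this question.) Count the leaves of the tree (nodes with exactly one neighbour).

7

Exactly 7 nodes have a single neighbour: acacia, alder, aspen, fig, hazel, ivy, willow.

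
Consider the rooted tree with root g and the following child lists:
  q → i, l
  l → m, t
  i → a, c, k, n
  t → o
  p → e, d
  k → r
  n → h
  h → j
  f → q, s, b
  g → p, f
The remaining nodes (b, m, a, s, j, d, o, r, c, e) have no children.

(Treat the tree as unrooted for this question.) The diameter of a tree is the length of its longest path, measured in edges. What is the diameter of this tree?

8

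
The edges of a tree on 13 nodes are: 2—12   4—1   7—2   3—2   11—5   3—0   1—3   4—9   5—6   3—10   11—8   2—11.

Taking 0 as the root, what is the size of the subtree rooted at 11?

4

Descendants of 11 (including itself): 11, 8, 5, 6. That's 4.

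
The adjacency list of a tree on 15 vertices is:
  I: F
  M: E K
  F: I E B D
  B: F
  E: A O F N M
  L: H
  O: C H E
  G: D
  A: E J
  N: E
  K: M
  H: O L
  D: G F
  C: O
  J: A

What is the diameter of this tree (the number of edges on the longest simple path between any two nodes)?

6

Starting from L, a farthest node is G at distance 6.
One longest path: L - H - O - E - F - D - G.
So the diameter is 6.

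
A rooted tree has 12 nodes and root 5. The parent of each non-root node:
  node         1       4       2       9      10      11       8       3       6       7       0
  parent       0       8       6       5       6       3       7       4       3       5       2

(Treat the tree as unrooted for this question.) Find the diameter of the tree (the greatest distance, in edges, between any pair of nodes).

9

Starting from 1, a farthest node is 9 at distance 9.
One longest path: 1-0-2-6-3-4-8-7-5-9.
So the diameter is 9.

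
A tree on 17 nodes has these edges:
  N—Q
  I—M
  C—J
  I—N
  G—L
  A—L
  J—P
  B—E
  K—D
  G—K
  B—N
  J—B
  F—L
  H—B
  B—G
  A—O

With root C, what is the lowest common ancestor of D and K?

K

Ancestors of D (toward the root): D, K, G, B, J, C.
Ancestors of K: K, G, B, J, C.
The deepest node appearing in both lists is K.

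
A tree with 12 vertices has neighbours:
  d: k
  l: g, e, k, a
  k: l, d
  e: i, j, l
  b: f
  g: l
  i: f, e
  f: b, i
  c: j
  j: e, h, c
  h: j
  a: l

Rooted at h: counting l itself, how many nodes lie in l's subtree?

Descendants of l (including itself): l, k, g, a, d. That's 5.

5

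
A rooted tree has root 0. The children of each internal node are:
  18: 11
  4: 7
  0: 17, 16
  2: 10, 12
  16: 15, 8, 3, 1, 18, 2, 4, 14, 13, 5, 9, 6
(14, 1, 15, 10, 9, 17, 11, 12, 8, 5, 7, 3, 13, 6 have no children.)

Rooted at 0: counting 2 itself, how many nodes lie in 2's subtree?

2's subtree: {2, 12, 10}, size 3.

3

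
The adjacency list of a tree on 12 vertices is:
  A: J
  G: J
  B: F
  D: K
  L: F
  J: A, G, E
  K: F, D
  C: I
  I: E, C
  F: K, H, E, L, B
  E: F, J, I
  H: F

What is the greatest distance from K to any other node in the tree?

A farthest node from K is G (A, C also at distance 4).
The path K-F-E-J-G has 4 edges.

4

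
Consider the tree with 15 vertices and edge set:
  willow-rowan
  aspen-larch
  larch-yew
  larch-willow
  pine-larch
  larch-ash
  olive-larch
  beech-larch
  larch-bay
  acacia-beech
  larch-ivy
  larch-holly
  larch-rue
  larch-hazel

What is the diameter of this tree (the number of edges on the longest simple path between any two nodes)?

4

BFS from rowan reaches acacia last, at distance 4; BFS from acacia confirms no node is farther.
Path: rowan–willow–larch–beech–acacia.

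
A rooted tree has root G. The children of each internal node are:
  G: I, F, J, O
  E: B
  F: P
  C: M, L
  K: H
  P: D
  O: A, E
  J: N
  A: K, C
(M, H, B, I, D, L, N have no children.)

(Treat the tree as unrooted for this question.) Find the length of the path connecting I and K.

I - G - O - A - K: 4 edges.

4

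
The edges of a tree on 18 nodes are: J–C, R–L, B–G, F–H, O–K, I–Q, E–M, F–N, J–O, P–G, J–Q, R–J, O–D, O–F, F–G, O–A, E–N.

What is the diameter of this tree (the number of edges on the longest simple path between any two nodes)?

7

A longest path is I – Q – J – O – F – N – E – M, with 7 edges.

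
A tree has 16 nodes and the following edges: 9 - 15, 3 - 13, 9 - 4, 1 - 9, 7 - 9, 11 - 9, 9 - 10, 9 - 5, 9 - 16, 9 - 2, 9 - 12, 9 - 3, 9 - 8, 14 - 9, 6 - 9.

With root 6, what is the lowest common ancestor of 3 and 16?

9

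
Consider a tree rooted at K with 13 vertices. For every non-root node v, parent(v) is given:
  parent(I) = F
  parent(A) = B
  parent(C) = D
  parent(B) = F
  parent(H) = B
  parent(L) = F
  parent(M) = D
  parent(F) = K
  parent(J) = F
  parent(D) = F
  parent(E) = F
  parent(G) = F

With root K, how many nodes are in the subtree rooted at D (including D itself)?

3

D's subtree: {D, M, C}, size 3.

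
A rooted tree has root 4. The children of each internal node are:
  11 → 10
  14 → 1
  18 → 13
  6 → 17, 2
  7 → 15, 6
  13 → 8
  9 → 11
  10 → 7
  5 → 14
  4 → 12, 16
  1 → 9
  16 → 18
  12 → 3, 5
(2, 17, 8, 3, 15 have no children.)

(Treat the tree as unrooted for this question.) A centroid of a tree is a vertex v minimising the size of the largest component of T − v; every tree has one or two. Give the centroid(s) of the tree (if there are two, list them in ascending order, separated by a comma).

1, 14

Removing 14 splits the tree into components of sizes 9, 8; the largest is 9 ≤ ⌊18/2⌋ = 9.
Its neighbour 1 also leaves a largest component of size 9, so both are centroids.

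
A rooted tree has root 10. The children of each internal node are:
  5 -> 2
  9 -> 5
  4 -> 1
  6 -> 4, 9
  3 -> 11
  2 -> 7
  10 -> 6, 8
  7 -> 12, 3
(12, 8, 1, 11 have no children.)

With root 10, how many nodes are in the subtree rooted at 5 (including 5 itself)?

Descendants of 5 (including itself): 5, 2, 7, 3, 12, 11. That's 6.

6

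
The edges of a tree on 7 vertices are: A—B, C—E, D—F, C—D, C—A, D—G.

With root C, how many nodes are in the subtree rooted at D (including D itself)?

3

D's subtree: {D, F, G}, size 3.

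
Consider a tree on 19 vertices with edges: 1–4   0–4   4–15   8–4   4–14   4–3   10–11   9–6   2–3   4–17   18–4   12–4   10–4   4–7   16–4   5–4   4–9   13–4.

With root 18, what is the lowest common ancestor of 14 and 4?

14's ancestor chain is 14, 4, 18 and 4's is 4, 18; they first meet at 4.

4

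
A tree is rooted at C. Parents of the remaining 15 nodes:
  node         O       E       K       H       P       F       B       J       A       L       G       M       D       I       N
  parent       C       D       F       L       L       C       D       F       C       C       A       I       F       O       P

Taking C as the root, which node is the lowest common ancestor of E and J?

F

Ancestors of E (toward the root): E, D, F, C.
Ancestors of J: J, F, C.
The deepest node appearing in both lists is F.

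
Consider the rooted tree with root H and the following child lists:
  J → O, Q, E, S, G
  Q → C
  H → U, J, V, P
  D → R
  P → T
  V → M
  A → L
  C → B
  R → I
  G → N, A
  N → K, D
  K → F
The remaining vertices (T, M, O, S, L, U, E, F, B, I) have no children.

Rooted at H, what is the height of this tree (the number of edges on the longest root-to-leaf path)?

6

The longest root-to-leaf path is H–J–G–N–D–R–I (6 edges).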